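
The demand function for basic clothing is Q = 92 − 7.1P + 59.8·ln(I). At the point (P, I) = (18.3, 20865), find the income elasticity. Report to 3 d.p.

At P = 18.3, I = 20865: Q = 556.831.
Holding P constant, ∂Q/∂I = 59.8/I = 0.00286604.
η_I = (∂Q/∂I)·(I/Q) = 0.00286604 × (20865/556.831) = 0.107.

0.107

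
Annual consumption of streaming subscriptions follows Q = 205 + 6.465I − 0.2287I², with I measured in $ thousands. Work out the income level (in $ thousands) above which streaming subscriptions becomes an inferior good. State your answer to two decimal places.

14.13

dQ/dI = 6.465 − 0.4574I.
The good is inferior where dQ/dI < 0. Setting dQ/dI = 0 gives I = 6.465 / 0.4574 = 14.13.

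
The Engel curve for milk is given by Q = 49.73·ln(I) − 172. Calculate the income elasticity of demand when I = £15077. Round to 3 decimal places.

0.162

At I = 15077: Q = 306.449.
dQ/dI = 49.73/I = 0.0032984 at this income.
η = (dQ/dI)·(I/Q) = 0.0032984 × (15077/306.449) = 0.162.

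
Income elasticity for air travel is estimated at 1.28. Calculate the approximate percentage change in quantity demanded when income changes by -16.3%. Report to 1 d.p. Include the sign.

-20.9%

%ΔQ ≈ η × %ΔI = 1.28 × (-16.3%) = -20.9%.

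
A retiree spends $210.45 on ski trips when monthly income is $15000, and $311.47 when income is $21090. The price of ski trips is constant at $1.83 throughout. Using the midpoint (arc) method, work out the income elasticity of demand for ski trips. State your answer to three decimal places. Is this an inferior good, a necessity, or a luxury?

With a constant price, Q₁ = 210.45/1.83 = 115.000 and Q₂ = 311.47/1.83 = 170.202 (equivalently, work directly with expenditure since P cancels).
Midpoint %ΔQ = (311.47 − 210.45)/260.96 = 0.38711; midpoint %ΔI = (21090 − 15000)/18045 = 0.33749.
η = 0.38711 / 0.33749 = 1.147.
η > 1 ⇒ luxury.

1.147 (luxury)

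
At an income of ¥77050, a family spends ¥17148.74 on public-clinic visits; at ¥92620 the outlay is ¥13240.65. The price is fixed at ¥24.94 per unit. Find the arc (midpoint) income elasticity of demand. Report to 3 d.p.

With a constant price, Q₁ = 17148.74/24.94 = 687.600 and Q₂ = 13240.65/24.94 = 530.900 (equivalently, work directly with expenditure since P cancels).
Midpoint %ΔQ = (13240.65 − 17148.74)/15194.70 = -0.25720; midpoint %ΔI = (92620 − 77050)/84835 = 0.18353.
η = -0.25720 / 0.18353 = -1.401.

-1.401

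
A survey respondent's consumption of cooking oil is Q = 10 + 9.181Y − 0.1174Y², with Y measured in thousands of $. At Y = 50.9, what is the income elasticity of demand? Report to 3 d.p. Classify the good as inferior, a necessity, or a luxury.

At Y = 50.9: Q = 173.1518.
dQ/dY = 9.181 − 0.2348Y = -2.77032.
η = (dQ/dY)·(Y/Q) = -2.77032 × (50.9/173.1518) = -0.814.
η < 0 ⇒ inferior good.

-0.814 (inferior good)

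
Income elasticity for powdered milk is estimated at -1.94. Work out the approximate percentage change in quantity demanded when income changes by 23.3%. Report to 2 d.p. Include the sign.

%ΔQ ≈ η × %ΔI = -1.94 × 23.3% = -45.20%.

-45.20%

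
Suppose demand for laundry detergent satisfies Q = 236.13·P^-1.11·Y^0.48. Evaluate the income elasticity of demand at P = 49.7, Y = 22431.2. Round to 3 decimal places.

0.480

For a multiplicative demand Q = A·P^α·Y^β, the income elasticity is β everywhere.
Here β = 0.48, so η = 0.480.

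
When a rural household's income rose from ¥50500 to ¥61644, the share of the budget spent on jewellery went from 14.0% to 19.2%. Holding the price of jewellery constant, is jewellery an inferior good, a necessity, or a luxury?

The budget share rises as income rises, so η > 1.

luxury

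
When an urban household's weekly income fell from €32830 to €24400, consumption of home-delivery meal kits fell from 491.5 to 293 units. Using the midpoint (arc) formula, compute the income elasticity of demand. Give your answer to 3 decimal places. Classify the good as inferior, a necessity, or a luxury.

1.718 (luxury)

ΔQ = 293 − 491.5 = -198.5; midpoint Q̄ = (491.5 + 293)/2 = 392.25.
ΔI = 24400 − 32830 = -8430; midpoint Ī = (32830 + 24400)/2 = 28615.
η = (ΔQ/Q̄) ÷ (ΔI/Ī) = (-198.5/392.25) ÷ (-8430/28615) = 1.718.
η > 1 ⇒ luxury.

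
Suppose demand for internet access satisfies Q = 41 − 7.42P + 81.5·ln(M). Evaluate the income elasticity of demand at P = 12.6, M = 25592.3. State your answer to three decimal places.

0.105

At P = 12.6, M = 25592.3: Q = 774.737.
Holding P constant, ∂Q/∂M = 81.5/M = 0.00318455.
η_M = (∂Q/∂M)·(M/Q) = 0.00318455 × (25592.3/774.737) = 0.105.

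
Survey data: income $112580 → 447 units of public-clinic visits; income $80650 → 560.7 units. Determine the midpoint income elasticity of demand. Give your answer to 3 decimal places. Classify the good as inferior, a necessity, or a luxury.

-0.683 (inferior good)

ΔQ = 560.7 − 447 = 113.7; midpoint Q̄ = (447 + 560.7)/2 = 503.85.
ΔI = 80650 − 112580 = -31930; midpoint Ī = (112580 + 80650)/2 = 96615.
η = (ΔQ/Q̄) ÷ (ΔI/Ī) = (113.7/503.85) ÷ (-31930/96615) = -0.683.
η < 0 ⇒ inferior good.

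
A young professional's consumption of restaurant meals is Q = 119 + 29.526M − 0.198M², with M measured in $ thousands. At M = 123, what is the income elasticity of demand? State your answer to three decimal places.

-3.124

At M = 123: Q = 755.1560.
dQ/dM = 29.526 − 0.396M = -19.18200.
η = (dQ/dM)·(M/Q) = -19.18200 × (123/755.1560) = -3.124.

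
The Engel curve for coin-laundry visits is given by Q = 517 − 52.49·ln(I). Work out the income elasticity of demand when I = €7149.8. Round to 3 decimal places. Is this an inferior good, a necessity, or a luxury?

At I = 7149.8: Q = 51.160.
dQ/dI = -52.49/I = -0.00734146 at this income.
η = (dQ/dI)·(I/Q) = -0.00734146 × (7149.8/51.160) = -1.026.
Since η < 0, the good is an inferior good.

-1.026 (inferior good)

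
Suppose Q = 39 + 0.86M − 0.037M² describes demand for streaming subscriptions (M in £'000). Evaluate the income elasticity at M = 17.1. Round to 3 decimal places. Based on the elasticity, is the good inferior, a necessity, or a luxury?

-0.162 (inferior good)

At M = 17.1: Q = 42.8868.
dQ/dM = 0.86 − 0.074M = -0.40540.
η = (dQ/dM)·(M/Q) = -0.40540 × (17.1/42.8868) = -0.162.
η < 0 ⇒ inferior good.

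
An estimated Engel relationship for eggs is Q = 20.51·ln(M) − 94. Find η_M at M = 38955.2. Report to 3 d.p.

At M = 38955.2: Q = 122.794.
dQ/dM = 20.51/M = 0.000526502 at this income.
η = (dQ/dM)·(M/Q) = 0.000526502 × (38955.2/122.794) = 0.167.

0.167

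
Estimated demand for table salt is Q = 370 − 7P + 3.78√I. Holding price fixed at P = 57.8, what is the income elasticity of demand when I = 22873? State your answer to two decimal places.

0.53

At P = 57.8, I = 22873: Q = 537.080.
Holding P constant, ∂Q/∂I = 3.78/(2√I) = 0.0124968.
η_I = (∂Q/∂I)·(I/Q) = 0.0124968 × (22873/537.080) = 0.53.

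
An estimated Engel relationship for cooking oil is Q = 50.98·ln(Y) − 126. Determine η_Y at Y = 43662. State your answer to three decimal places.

At Y = 43662: Q = 418.682.
dQ/dY = 50.98/Y = 0.00116761 at this income.
η = (dQ/dY)·(Y/Q) = 0.00116761 × (43662/418.682) = 0.122.

0.122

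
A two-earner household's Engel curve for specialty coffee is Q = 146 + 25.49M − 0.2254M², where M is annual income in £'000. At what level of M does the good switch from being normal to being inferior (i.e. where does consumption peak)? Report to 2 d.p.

dQ/dM = 25.49 − 0.4508M.
The good is inferior where dQ/dM < 0. Setting dQ/dM = 0 gives M = 25.49 / 0.4508 = 56.54.

56.54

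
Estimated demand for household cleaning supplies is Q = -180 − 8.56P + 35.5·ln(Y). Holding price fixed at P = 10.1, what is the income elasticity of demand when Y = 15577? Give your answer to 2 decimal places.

At P = 10.1, Y = 15577: Q = 76.245.
Holding P constant, ∂Q/∂Y = 35.5/Y = 0.002279.
η_Y = (∂Q/∂Y)·(Y/Q) = 0.002279 × (15577/76.245) = 0.47.

0.47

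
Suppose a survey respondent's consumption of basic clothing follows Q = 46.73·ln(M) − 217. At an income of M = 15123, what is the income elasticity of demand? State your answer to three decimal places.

0.201

At M = 15123: Q = 232.728.
dQ/dM = 46.73/M = 0.00309 at this income.
η = (dQ/dM)·(M/Q) = 0.00309 × (15123/232.728) = 0.201.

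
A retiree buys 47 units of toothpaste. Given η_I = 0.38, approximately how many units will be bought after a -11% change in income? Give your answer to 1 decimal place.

%ΔQ ≈ η × %ΔI = 0.38 × (-11%) = -4.18%.
New Q ≈ 47 × (1 − 0.0418) = 45.0.

45.0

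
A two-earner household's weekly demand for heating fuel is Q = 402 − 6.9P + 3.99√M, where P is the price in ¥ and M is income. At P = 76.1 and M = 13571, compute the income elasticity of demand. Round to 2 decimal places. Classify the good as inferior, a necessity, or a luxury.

At P = 76.1, M = 13571: Q = 341.724.
Holding P constant, ∂Q/∂M = 3.99/(2√M) = 0.0171253.
η_M = (∂Q/∂M)·(M/Q) = 0.0171253 × (13571/341.724) = 0.68.
Since 0 < η < 1, this is a necessity.

0.68 (necessity)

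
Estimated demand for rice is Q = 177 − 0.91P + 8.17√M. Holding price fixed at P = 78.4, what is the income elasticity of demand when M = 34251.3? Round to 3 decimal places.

0.467

At P = 78.4, M = 34251.3: Q = 1617.687.
Holding P constant, ∂Q/∂M = 8.17/(2√M) = 0.0220726.
η_M = (∂Q/∂M)·(M/Q) = 0.0220726 × (34251.3/1617.687) = 0.467.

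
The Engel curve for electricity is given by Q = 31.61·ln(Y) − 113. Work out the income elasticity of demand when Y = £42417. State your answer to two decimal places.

0.14

At Y = 42417: Q = 223.814.
dQ/dY = 31.61/Y = 0.00074522 at this income.
η = (dQ/dY)·(Y/Q) = 0.00074522 × (42417/223.814) = 0.14.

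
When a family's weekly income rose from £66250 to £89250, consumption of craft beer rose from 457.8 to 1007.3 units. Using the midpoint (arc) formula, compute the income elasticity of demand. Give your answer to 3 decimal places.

2.536

ΔQ = 1007.3 − 457.8 = 549.5; midpoint Q̄ = (457.8 + 1007.3)/2 = 732.55.
ΔI = 89250 − 66250 = 23000; midpoint Ī = (66250 + 89250)/2 = 77750.
η = (ΔQ/Q̄) ÷ (ΔI/Ī) = (549.5/732.55) ÷ (23000/77750) = 2.536.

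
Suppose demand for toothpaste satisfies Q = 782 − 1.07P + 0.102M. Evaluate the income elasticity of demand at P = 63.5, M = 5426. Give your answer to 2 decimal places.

At P = 63.5, M = 5426: Q = 1267.507.
Holding P constant, ∂Q/∂M = 0.102.
η_M = (∂Q/∂M)·(M/Q) = 0.102 × (5426/1267.507) = 0.44.

0.44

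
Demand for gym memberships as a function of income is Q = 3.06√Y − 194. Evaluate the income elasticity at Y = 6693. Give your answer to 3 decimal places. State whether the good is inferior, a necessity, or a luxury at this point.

2.222 (luxury)

At Y = 6693: Q = 56.341.
dQ/dY = 3.06/(2√Y) = 0.0187017 at this income.
η = (dQ/dY)·(Y/Q) = 0.0187017 × (6693/56.341) = 2.222.
Since η > 1, the good is a luxury.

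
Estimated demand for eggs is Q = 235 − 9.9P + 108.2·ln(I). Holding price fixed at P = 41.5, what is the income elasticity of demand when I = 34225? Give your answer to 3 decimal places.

0.113

At P = 41.5, I = 34225: Q = 953.835.
Holding P constant, ∂Q/∂I = 108.2/I = 0.00316143.
η_I = (∂Q/∂I)·(I/Q) = 0.00316143 × (34225/953.835) = 0.113.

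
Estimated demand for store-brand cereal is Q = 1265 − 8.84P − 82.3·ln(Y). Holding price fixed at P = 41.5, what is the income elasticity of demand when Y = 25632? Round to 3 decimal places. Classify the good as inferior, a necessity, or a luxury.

At P = 41.5, Y = 25632: Q = 62.664.
Holding P constant, ∂Q/∂Y = -82.3/Y = -0.00321083.
η_Y = (∂Q/∂Y)·(Y/Q) = -0.00321083 × (25632/62.664) = -1.313.
Since η < 0, this is an inferior good.

-1.313 (inferior good)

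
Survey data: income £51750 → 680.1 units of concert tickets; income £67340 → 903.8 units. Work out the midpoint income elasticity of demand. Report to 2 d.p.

ΔQ = 903.8 − 680.1 = 223.7; midpoint Q̄ = (680.1 + 903.8)/2 = 791.95.
ΔI = 67340 − 51750 = 15590; midpoint Ī = (51750 + 67340)/2 = 59545.
η = (ΔQ/Q̄) ÷ (ΔI/Ī) = (223.7/791.95) ÷ (15590/59545) = 1.08.

1.08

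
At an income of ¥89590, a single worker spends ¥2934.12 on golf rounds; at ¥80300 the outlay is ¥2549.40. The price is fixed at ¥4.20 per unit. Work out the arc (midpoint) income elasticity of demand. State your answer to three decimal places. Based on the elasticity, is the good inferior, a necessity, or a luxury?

1.283 (luxury)

With a constant price, Q₁ = 2934.12/4.20 = 698.600 and Q₂ = 2549.40/4.20 = 607.000 (equivalently, work directly with expenditure since P cancels).
Midpoint %ΔQ = (2549.40 − 2934.12)/2741.76 = -0.14032; midpoint %ΔI = (80300 − 89590)/84945 = -0.10936.
η = -0.14032 / -0.10936 = 1.283.
η > 1 ⇒ luxury.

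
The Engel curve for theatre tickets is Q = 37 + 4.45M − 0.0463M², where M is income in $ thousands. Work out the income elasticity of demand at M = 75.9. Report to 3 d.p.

-1.812

At M = 75.9: Q = 108.0295.
dQ/dM = 4.45 − 0.0926M = -2.57834.
η = (dQ/dM)·(M/Q) = -2.57834 × (75.9/108.0295) = -1.812.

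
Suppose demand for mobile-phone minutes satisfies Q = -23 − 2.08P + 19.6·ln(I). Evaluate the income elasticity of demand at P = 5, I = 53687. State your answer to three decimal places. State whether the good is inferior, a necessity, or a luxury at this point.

0.109 (necessity)

At P = 5, I = 53687: Q = 180.062.
Holding P constant, ∂Q/∂I = 19.6/I = 0.000365079.
η_I = (∂Q/∂I)·(I/Q) = 0.000365079 × (53687/180.062) = 0.109.
Since 0 < η < 1, this is a necessity.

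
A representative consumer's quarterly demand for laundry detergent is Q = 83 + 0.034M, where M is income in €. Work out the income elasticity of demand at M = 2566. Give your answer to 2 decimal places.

0.51

At M = 2566: Q = 170.244.
dQ/dM = 0.034.
η = (dQ/dM)·(M/Q) = 0.034 × (2566/170.244) = 0.51.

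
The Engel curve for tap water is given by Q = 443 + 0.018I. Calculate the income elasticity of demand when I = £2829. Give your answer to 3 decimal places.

0.103

At I = 2829: Q = 493.922.
dQ/dI = 0.018.
η = (dQ/dI)·(I/Q) = 0.018 × (2829/493.922) = 0.103.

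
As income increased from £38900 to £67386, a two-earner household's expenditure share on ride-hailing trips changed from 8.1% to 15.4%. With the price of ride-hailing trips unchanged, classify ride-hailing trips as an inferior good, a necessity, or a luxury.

luxury

The budget share rises as income rises, so η > 1.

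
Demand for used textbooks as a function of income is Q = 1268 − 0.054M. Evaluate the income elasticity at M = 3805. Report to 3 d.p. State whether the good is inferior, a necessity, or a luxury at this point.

-0.193 (inferior good)

At M = 3805: Q = 1062.530.
dQ/dM = −0.054.
η = (dQ/dM)·(M/Q) = -0.054 × (3805/1062.530) = -0.193.
Since η < 0, the good is an inferior good.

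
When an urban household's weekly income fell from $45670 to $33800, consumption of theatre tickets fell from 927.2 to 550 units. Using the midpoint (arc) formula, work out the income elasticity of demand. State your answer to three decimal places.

1.710

ΔQ = 550 − 927.2 = -377.2; midpoint Q̄ = (927.2 + 550)/2 = 738.6.
ΔI = 33800 − 45670 = -11870; midpoint Ī = (45670 + 33800)/2 = 39735.
η = (ΔQ/Q̄) ÷ (ΔI/Ī) = (-377.2/738.6) ÷ (-11870/39735) = 1.710.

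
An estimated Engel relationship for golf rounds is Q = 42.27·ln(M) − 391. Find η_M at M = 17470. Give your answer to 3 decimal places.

At M = 17470: Q = 21.904.
dQ/dM = 42.27/M = 0.00241958 at this income.
η = (dQ/dM)·(M/Q) = 0.00241958 × (17470/21.904) = 1.930.

1.930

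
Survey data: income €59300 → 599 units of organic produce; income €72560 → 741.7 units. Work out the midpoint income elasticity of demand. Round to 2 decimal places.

1.06

ΔQ = 741.7 − 599 = 142.7; midpoint Q̄ = (599 + 741.7)/2 = 670.35.
ΔI = 72560 − 59300 = 13260; midpoint Ī = (59300 + 72560)/2 = 65930.
η = (ΔQ/Q̄) ÷ (ΔI/Ī) = (142.7/670.35) ÷ (13260/65930) = 1.06.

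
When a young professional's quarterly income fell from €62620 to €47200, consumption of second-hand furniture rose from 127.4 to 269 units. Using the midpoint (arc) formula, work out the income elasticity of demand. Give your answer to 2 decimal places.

-2.54

ΔQ = 269 − 127.4 = 141.6; midpoint Q̄ = (127.4 + 269)/2 = 198.2.
ΔI = 47200 − 62620 = -15420; midpoint Ī = (62620 + 47200)/2 = 54910.
η = (ΔQ/Q̄) ÷ (ΔI/Ī) = (141.6/198.2) ÷ (-15420/54910) = -2.54.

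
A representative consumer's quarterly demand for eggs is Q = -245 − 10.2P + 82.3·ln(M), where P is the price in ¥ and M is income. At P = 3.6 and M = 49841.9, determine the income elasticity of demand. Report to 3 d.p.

At P = 3.6, M = 49841.9: Q = 608.487.
Holding P constant, ∂Q/∂M = 82.3/M = 0.00165122.
η_M = (∂Q/∂M)·(M/Q) = 0.00165122 × (49841.9/608.487) = 0.135.

0.135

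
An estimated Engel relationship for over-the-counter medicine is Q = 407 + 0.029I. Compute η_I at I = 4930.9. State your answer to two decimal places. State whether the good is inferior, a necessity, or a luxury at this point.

0.26 (necessity)

At I = 4930.9: Q = 549.996.
dQ/dI = 0.029.
η = (dQ/dI)·(I/Q) = 0.029 × (4930.9/549.996) = 0.26.
Since 0 < η < 1, the good is a necessity.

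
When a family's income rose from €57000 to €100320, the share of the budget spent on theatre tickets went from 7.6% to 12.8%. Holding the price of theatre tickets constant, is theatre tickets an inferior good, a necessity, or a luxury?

luxury

The budget share rises as income rises, so η > 1.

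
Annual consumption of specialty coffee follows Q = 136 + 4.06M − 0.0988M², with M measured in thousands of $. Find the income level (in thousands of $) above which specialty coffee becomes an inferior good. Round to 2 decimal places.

20.55

dQ/dM = 4.06 − 0.1976M.
The good is inferior where dQ/dM < 0. Setting dQ/dM = 0 gives M = 4.06 / 0.1976 = 20.55.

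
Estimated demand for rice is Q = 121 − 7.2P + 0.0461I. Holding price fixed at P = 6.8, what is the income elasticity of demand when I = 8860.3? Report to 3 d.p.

0.850

At P = 6.8, I = 8860.3: Q = 480.500.
Holding P constant, ∂Q/∂I = 0.0461.
η_I = (∂Q/∂I)·(I/Q) = 0.0461 × (8860.3/480.500) = 0.850.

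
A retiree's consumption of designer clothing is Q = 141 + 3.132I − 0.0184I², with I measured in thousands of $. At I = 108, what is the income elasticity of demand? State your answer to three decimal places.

At I = 108: Q = 264.6384.
dQ/dI = 3.132 − 0.0368I = -0.84240.
η = (dQ/dI)·(I/Q) = -0.84240 × (108/264.6384) = -0.344.

-0.344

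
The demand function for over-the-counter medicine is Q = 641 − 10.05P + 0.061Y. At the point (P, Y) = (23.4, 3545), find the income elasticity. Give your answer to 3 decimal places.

At P = 23.4, Y = 3545: Q = 622.075.
Holding P constant, ∂Q/∂Y = 0.061.
η_Y = (∂Q/∂Y)·(Y/Q) = 0.061 × (3545/622.075) = 0.348.

0.348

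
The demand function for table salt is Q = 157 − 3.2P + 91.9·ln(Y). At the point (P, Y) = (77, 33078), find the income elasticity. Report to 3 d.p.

0.106

At P = 77, Y = 33078: Q = 866.969.
Holding P constant, ∂Q/∂Y = 91.9/Y = 0.00277828.
η_Y = (∂Q/∂Y)·(Y/Q) = 0.00277828 × (33078/866.969) = 0.106.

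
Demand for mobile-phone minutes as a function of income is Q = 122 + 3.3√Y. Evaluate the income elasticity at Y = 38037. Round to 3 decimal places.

At Y = 38037: Q = 765.602.
dQ/dY = 3.3/(2√Y) = 0.0084602 at this income.
η = (dQ/dY)·(Y/Q) = 0.0084602 × (38037/765.602) = 0.420.

0.420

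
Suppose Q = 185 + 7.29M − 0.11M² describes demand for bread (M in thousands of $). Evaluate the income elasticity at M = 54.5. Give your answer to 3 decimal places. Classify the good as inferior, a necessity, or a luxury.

At M = 54.5: Q = 255.5775.
dQ/dM = 7.29 − 0.22M = -4.70000.
η = (dQ/dM)·(M/Q) = -4.70000 × (54.5/255.5775) = -1.002.
η < 0 ⇒ inferior good.

-1.002 (inferior good)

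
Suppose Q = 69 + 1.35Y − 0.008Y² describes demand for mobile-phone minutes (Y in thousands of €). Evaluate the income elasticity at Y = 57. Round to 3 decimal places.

At Y = 57: Q = 119.9580.
dQ/dY = 1.35 − 0.016Y = 0.43800.
η = (dQ/dY)·(Y/Q) = 0.43800 × (57/119.9580) = 0.208.

0.208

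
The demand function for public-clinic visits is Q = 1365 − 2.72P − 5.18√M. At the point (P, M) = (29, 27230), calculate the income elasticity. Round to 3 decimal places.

-0.991

At P = 29, M = 27230: Q = 431.342.
Holding P constant, ∂Q/∂M = -5.18/(2√M) = -0.0156955.
η_M = (∂Q/∂M)·(M/Q) = -0.0156955 × (27230/431.342) = -0.991.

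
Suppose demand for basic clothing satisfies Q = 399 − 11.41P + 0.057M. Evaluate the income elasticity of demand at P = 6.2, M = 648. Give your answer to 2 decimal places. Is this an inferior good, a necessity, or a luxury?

0.10 (necessity)

At P = 6.2, M = 648: Q = 365.194.
Holding P constant, ∂Q/∂M = 0.057.
η_M = (∂Q/∂M)·(M/Q) = 0.057 × (648/365.194) = 0.10.
Since 0 < η < 1, this is a necessity.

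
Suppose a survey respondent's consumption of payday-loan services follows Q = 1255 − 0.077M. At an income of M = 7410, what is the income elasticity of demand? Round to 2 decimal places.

At M = 7410: Q = 684.430.
dQ/dM = −0.077.
η = (dQ/dM)·(M/Q) = -0.077 × (7410/684.430) = -0.83.

-0.83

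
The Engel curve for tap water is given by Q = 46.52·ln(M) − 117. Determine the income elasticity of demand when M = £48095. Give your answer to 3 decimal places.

0.121

At M = 48095: Q = 384.529.
dQ/dM = 46.52/M = 0.000967252 at this income.
η = (dQ/dM)·(M/Q) = 0.000967252 × (48095/384.529) = 0.121.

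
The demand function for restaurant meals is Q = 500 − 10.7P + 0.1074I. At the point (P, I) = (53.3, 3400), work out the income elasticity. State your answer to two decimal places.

At P = 53.3, I = 3400: Q = 294.850.
Holding P constant, ∂Q/∂I = 0.1074.
η_I = (∂Q/∂I)·(I/Q) = 0.1074 × (3400/294.850) = 1.24.

1.24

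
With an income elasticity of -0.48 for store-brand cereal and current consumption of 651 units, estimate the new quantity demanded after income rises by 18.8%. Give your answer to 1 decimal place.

592.3

%ΔQ ≈ η × %ΔI = -0.48 × 18.8% = -9.024%.
New Q ≈ 651 × (1 − 0.09024) = 592.3.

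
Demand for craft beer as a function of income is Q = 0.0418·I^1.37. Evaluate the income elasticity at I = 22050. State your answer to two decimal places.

For Q = A·I^β the income elasticity is constant and equal to β.
Here β = 1.37, so η = 1.37.

1.37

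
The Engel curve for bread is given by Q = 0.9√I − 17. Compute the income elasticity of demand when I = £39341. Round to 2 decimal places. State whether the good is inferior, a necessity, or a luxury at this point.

0.55 (necessity)

At I = 39341: Q = 161.511.
dQ/dI = 0.9/(2√I) = 0.00226877 at this income.
η = (dQ/dI)·(I/Q) = 0.00226877 × (39341/161.511) = 0.55.
Since 0 < η < 1, the good is a necessity.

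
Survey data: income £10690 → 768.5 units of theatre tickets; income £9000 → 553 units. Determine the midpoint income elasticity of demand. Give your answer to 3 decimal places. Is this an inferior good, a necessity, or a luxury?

ΔQ = 553 − 768.5 = -215.5; midpoint Q̄ = (768.5 + 553)/2 = 660.75.
ΔI = 9000 − 10690 = -1690; midpoint Ī = (10690 + 9000)/2 = 9845.
η = (ΔQ/Q̄) ÷ (ΔI/Ī) = (-215.5/660.75) ÷ (-1690/9845) = 1.900.
η > 1 ⇒ luxury.

1.900 (luxury)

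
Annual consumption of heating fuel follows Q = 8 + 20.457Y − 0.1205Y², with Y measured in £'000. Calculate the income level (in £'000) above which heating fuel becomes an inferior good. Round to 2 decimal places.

dQ/dY = 20.457 − 0.241Y.
The good is inferior where dQ/dY < 0. Setting dQ/dY = 0 gives Y = 20.457 / 0.241 = 84.88.

84.88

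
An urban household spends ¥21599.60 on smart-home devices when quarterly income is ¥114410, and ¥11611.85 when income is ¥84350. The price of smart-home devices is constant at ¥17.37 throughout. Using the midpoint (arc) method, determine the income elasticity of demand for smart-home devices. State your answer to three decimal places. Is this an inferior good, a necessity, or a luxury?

1.988 (luxury)

With a constant price, Q₁ = 21599.60/17.37 = 1243.500 and Q₂ = 11611.85/17.37 = 668.500 (equivalently, work directly with expenditure since P cancels).
Midpoint %ΔQ = (11611.85 − 21599.60)/16605.72 = -0.60146; midpoint %ΔI = (84350 − 114410)/99380 = -0.30248.
η = -0.60146 / -0.30248 = 1.988.
η > 1 ⇒ luxury.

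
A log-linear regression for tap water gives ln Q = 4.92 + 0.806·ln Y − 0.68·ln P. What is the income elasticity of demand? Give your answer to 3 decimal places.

0.806

In a log-linear demand, the coefficient on ln Y is the income elasticity.
So η = 0.806.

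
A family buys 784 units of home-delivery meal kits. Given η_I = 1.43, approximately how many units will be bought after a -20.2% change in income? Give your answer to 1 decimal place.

557.5

%ΔQ ≈ η × %ΔI = 1.43 × (-20.2%) = -28.886%.
New Q ≈ 784 × (1 − 0.28886) = 557.5.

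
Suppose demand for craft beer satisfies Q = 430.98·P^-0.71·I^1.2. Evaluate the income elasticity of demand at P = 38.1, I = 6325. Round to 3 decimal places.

1.200

For a multiplicative demand Q = A·P^α·I^β, the income elasticity is β everywhere.
Here β = 1.2, so η = 1.200.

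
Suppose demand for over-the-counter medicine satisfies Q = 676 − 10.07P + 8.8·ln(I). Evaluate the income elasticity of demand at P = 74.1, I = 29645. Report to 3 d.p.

0.431

At P = 74.1, I = 29645: Q = 20.427.
Holding P constant, ∂Q/∂I = 8.8/I = 0.000296846.
η_I = (∂Q/∂I)·(I/Q) = 0.000296846 × (29645/20.427) = 0.431.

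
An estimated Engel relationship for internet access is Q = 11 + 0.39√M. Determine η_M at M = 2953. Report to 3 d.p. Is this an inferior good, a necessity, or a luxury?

At M = 2953: Q = 32.193.
dQ/dM = 0.39/(2√M) = 0.00358842 at this income.
η = (dQ/dM)·(M/Q) = 0.00358842 × (2953/32.193) = 0.329.
Since 0 < η < 1, the good is a necessity.

0.329 (necessity)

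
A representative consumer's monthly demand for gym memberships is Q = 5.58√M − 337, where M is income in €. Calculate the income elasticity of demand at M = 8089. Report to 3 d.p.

At M = 8089: Q = 164.859.
dQ/dM = 5.58/(2√M) = 0.0310211 at this income.
η = (dQ/dM)·(M/Q) = 0.0310211 × (8089/164.859) = 1.522.

1.522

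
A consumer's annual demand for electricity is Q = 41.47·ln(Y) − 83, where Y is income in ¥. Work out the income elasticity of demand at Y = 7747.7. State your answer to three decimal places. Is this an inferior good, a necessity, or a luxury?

0.144 (necessity)

At Y = 7747.7: Q = 288.370.
dQ/dY = 41.47/Y = 0.00535256 at this income.
η = (dQ/dY)·(Y/Q) = 0.00535256 × (7747.7/288.370) = 0.144.
Since 0 < η < 1, the good is a necessity.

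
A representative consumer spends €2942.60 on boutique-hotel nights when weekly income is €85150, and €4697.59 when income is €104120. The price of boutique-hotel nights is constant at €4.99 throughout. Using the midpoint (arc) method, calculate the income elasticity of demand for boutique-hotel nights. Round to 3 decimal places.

With a constant price, Q₁ = 2942.60/4.99 = 589.699 and Q₂ = 4697.59/4.99 = 941.401 (equivalently, work directly with expenditure since P cancels).
Midpoint %ΔQ = (4697.59 − 2942.60)/3820.10 = 0.45941; midpoint %ΔI = (104120 − 85150)/94635 = 0.20045.
η = 0.45941 / 0.20045 = 2.292.

2.292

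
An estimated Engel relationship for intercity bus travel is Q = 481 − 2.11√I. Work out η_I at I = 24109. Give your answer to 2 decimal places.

-1.07

At I = 24109: Q = 153.379.
dQ/dI = -2.11/(2√I) = -0.00679458 at this income.
η = (dQ/dI)·(I/Q) = -0.00679458 × (24109/153.379) = -1.07.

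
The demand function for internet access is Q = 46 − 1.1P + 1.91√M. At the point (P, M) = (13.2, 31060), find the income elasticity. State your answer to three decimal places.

At P = 13.2, M = 31060: Q = 368.095.
Holding P constant, ∂Q/∂M = 1.91/(2√M) = 0.00541879.
η_M = (∂Q/∂M)·(M/Q) = 0.00541879 × (31060/368.095) = 0.457.

0.457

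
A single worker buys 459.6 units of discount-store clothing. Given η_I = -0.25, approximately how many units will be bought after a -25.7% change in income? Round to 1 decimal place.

%ΔQ ≈ η × %ΔI = -0.25 × (-25.7%) = 6.425%.
New Q ≈ 459.6 × (1 + 0.06425) = 489.1.

489.1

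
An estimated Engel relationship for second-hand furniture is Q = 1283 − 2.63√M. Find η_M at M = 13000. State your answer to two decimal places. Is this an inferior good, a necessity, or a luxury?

-0.15 (inferior good)

At M = 13000: Q = 983.134.
dQ/dM = -2.63/(2√M) = -0.0115333 at this income.
η = (dQ/dM)·(M/Q) = -0.0115333 × (13000/983.134) = -0.15.
Since η < 0, the good is an inferior good.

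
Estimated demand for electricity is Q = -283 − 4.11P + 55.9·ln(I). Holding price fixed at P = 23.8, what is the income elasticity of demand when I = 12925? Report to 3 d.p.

0.377

At P = 23.8, I = 12925: Q = 148.383.
Holding P constant, ∂Q/∂I = 55.9/I = 0.00432495.
η_I = (∂Q/∂I)·(I/Q) = 0.00432495 × (12925/148.383) = 0.377.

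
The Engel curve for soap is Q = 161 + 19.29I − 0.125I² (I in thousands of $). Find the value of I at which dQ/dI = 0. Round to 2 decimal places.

77.16

dQ/dI = 19.29 − 0.25I.
The good is inferior where dQ/dI < 0. Setting dQ/dI = 0 gives I = 19.29 / 0.25 = 77.16.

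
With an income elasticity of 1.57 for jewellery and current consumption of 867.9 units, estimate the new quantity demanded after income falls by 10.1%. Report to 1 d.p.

730.3

%ΔQ ≈ η × %ΔI = 1.57 × (-10.1%) = -15.857%.
New Q ≈ 867.9 × (1 − 0.15857) = 730.3.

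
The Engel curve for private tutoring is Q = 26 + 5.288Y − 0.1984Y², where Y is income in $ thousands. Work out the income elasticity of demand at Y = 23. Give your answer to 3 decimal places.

-2.069

At Y = 23: Q = 42.6704.
dQ/dY = 5.288 − 0.3968Y = -3.83840.
η = (dQ/dY)·(Y/Q) = -3.83840 × (23/42.6704) = -2.069.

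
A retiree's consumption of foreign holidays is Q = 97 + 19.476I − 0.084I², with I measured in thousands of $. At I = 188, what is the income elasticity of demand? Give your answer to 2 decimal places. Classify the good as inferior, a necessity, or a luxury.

-2.88 (inferior good)

At I = 188: Q = 789.5920.
dQ/dI = 19.476 − 0.168I = -12.10800.
η = (dQ/dI)·(I/Q) = -12.10800 × (188/789.5920) = -2.88.
η < 0 ⇒ inferior good.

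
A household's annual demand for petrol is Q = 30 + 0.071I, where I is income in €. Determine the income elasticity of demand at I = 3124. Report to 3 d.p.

At I = 3124: Q = 251.804.
dQ/dI = 0.071.
η = (dQ/dI)·(I/Q) = 0.071 × (3124/251.804) = 0.881.

0.881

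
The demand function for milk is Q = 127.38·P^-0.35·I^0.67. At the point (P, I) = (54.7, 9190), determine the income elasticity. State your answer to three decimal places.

For a multiplicative demand Q = A·P^α·I^β, the income elasticity is β everywhere.
Here β = 0.67, so η = 0.670.

0.670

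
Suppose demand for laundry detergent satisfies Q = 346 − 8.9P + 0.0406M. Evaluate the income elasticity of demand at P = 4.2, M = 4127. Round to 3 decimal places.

At P = 4.2, M = 4127: Q = 476.176.
Holding P constant, ∂Q/∂M = 0.0406.
η_M = (∂Q/∂M)·(M/Q) = 0.0406 × (4127/476.176) = 0.352.

0.352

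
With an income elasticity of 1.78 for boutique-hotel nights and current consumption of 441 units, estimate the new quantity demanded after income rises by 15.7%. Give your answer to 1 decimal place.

564.2

%ΔQ ≈ η × %ΔI = 1.78 × 15.7% = 27.946%.
New Q ≈ 441 × (1 + 0.27946) = 564.2.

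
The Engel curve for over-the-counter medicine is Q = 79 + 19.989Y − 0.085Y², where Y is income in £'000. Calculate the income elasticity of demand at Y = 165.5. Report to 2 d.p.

-1.27

At Y = 165.5: Q = 1059.0082.
dQ/dY = 19.989 − 0.17Y = -8.14600.
η = (dQ/dY)·(Y/Q) = -8.14600 × (165.5/1059.0082) = -1.27.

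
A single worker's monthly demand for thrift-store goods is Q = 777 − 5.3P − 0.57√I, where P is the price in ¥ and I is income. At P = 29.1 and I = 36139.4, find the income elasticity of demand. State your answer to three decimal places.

At P = 29.1, I = 36139.4: Q = 514.411.
Holding P constant, ∂Q/∂I = -0.57/(2√I) = -0.00149918.
η_I = (∂Q/∂I)·(I/Q) = -0.00149918 × (36139.4/514.411) = -0.105.

-0.105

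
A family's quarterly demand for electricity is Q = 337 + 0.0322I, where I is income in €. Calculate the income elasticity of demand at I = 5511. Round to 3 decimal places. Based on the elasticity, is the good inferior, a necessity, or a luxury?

At I = 5511: Q = 514.454.
dQ/dI = 0.0322.
η = (dQ/dI)·(I/Q) = 0.0322 × (5511/514.454) = 0.345.
Since 0 < η < 1, the good is a necessity.

0.345 (necessity)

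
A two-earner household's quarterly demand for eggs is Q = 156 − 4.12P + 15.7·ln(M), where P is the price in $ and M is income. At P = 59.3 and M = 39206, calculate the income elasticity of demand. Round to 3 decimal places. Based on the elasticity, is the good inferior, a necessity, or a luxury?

0.202 (necessity)

At P = 59.3, M = 39206: Q = 77.736.
Holding P constant, ∂Q/∂M = 15.7/M = 0.000400449.
η_M = (∂Q/∂M)·(M/Q) = 0.000400449 × (39206/77.736) = 0.202.
Since 0 < η < 1, this is a necessity.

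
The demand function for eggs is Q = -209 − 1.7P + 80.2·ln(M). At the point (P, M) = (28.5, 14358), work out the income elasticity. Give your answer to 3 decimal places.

At P = 28.5, M = 14358: Q = 510.229.
Holding P constant, ∂Q/∂M = 80.2/M = 0.00558574.
η_M = (∂Q/∂M)·(M/Q) = 0.00558574 × (14358/510.229) = 0.157.

0.157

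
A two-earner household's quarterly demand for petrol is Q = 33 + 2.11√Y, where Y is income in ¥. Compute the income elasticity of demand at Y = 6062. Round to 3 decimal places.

At Y = 6062: Q = 197.282.
dQ/dY = 2.11/(2√Y) = 0.0135502 at this income.
η = (dQ/dY)·(Y/Q) = 0.0135502 × (6062/197.282) = 0.416.

0.416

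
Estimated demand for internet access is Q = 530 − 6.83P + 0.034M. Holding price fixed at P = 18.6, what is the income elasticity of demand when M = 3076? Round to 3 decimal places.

At P = 18.6, M = 3076: Q = 507.546.
Holding P constant, ∂Q/∂M = 0.034.
η_M = (∂Q/∂M)·(M/Q) = 0.034 × (3076/507.546) = 0.206.

0.206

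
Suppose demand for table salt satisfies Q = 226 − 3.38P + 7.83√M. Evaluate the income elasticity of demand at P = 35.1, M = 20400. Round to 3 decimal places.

0.456

At P = 35.1, M = 20400: Q = 1225.710.
Holding P constant, ∂Q/∂M = 7.83/(2√M) = 0.0274105.
η_M = (∂Q/∂M)·(M/Q) = 0.0274105 × (20400/1225.710) = 0.456.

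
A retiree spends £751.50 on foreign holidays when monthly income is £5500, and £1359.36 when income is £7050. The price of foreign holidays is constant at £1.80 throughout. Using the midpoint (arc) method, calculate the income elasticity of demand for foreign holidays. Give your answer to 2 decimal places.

2.33

With a constant price, Q₁ = 751.50/1.80 = 417.500 and Q₂ = 1359.36/1.80 = 755.200 (equivalently, work directly with expenditure since P cancels).
Midpoint %ΔQ = (1359.36 − 751.50)/1055.43 = 0.57594; midpoint %ΔI = (7050 − 5500)/6275 = 0.24701.
η = 0.57594 / 0.24701 = 2.33.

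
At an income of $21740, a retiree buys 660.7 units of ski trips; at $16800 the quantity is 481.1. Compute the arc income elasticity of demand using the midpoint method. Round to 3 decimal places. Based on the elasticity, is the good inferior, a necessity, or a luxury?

ΔQ = 481.1 − 660.7 = -179.6; midpoint Q̄ = (660.7 + 481.1)/2 = 570.9.
ΔI = 16800 − 21740 = -4940; midpoint Ī = (21740 + 16800)/2 = 19270.
η = (ΔQ/Q̄) ÷ (ΔI/Ī) = (-179.6/570.9) ÷ (-4940/19270) = 1.227.
η > 1 ⇒ luxury.

1.227 (luxury)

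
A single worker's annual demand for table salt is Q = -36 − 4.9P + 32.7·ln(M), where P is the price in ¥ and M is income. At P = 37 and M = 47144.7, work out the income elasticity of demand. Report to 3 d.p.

0.243

At P = 37, M = 47144.7: Q = 134.584.
Holding P constant, ∂Q/∂M = 32.7/M = 0.000693609.
η_M = (∂Q/∂M)·(M/Q) = 0.000693609 × (47144.7/134.584) = 0.243.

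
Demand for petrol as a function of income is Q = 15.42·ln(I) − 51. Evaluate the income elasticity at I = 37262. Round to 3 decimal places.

0.139

At I = 37262: Q = 111.307.
dQ/dI = 15.42/I = 0.000413826 at this income.
η = (dQ/dI)·(I/Q) = 0.000413826 × (37262/111.307) = 0.139.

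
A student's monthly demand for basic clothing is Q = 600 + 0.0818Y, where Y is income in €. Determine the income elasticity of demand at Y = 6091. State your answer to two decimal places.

At Y = 6091: Q = 1098.244.
dQ/dY = 0.0818.
η = (dQ/dY)·(Y/Q) = 0.0818 × (6091/1098.244) = 0.45.

0.45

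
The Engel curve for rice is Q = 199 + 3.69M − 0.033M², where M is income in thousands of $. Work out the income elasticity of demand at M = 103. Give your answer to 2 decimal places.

-1.40

At M = 103: Q = 228.9730.
dQ/dM = 3.69 − 0.066M = -3.10800.
η = (dQ/dM)·(M/Q) = -3.10800 × (103/228.9730) = -1.40.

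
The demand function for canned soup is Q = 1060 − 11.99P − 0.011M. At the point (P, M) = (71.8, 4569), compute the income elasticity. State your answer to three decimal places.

-0.338

At P = 71.8, M = 4569: Q = 148.859.
Holding P constant, ∂Q/∂M = −0.011.
η_M = (∂Q/∂M)·(M/Q) = -0.011 × (4569/148.859) = -0.338.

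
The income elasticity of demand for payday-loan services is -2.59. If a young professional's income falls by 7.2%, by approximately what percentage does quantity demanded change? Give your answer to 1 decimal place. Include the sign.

%ΔQ ≈ η × %ΔI = -2.59 × (-7.2%) = 18.6%.

18.6%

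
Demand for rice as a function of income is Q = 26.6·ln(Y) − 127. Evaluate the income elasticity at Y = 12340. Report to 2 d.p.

0.22

At Y = 12340: Q = 123.588.
dQ/dY = 26.6/Y = 0.00215559 at this income.
η = (dQ/dY)·(Y/Q) = 0.00215559 × (12340/123.588) = 0.22.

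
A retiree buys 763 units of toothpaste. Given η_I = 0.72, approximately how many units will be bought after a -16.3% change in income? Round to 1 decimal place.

673.5

%ΔQ ≈ η × %ΔI = 0.72 × (-16.3%) = -11.736%.
New Q ≈ 763 × (1 − 0.11736) = 673.5.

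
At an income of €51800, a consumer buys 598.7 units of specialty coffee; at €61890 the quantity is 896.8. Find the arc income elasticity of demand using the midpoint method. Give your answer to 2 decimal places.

2.25

ΔQ = 896.8 − 598.7 = 298.1; midpoint Q̄ = (598.7 + 896.8)/2 = 747.75.
ΔI = 61890 − 51800 = 10090; midpoint Ī = (51800 + 61890)/2 = 56845.
η = (ΔQ/Q̄) ÷ (ΔI/Ī) = (298.1/747.75) ÷ (10090/56845) = 2.25.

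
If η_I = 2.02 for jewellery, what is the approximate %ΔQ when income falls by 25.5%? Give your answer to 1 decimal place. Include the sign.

-51.5%

%ΔQ ≈ η × %ΔI = 2.02 × (-25.5%) = -51.5%.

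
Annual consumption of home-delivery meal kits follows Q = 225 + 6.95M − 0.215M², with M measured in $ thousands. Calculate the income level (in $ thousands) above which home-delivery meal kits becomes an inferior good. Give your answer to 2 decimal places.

16.16

dQ/dM = 6.95 − 0.43M.
The good is inferior where dQ/dM < 0. Setting dQ/dM = 0 gives M = 6.95 / 0.43 = 16.16.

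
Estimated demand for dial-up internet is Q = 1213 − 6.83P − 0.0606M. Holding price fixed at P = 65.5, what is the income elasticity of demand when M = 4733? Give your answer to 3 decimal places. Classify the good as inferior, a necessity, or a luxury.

At P = 65.5, M = 4733: Q = 478.815.
Holding P constant, ∂Q/∂M = −0.0606.
η_M = (∂Q/∂M)·(M/Q) = -0.0606 × (4733/478.815) = -0.599.
Since η < 0, this is an inferior good.

-0.599 (inferior good)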